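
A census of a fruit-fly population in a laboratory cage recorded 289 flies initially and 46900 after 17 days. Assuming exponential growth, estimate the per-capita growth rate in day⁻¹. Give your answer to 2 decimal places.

From N(t) = N₀·e^(rt): e^(r·17) = 46900/289 = 162.28.
r·17 = ln(162.28) = 5.0893, so r = 5.0893/17 = 0.29937.

0.30 per day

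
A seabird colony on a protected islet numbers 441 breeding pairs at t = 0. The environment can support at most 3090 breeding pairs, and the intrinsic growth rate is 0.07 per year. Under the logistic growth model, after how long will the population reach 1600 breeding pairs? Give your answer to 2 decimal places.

26.63 years

A = (K − N₀)/N₀ = (3090 − 441)/441 = 6.0068.
Solve 3090/(1 + 6.0068·e^(−0.07t)) = 1600: 1 + 6.0068·e^(−0.07t) = 1.9312, so e^(−0.07t) = 0.155033.
−0.07·t = ln(0.155033) = -1.8641, so t = 1.8641/0.07 = 26.63.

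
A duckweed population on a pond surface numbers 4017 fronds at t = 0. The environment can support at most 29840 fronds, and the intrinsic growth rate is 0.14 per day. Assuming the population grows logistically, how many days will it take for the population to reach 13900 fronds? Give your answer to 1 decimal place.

A = (K − N₀)/N₀ = (29840 − 4017)/4017 = 6.4284.
Solve 29840/(1 + 6.4284·e^(−0.14t)) = 13900: 1 + 6.4284·e^(−0.14t) = 2.1468, so e^(−0.14t) = 0.178389.
−0.14·t = ln(0.178389) = -1.7238, so t = 1.7238/0.14 = 12.313.

12.3 days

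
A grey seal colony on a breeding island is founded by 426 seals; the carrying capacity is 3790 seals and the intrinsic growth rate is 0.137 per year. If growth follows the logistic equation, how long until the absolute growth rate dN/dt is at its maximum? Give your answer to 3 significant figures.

Logistic growth is fastest at N = K/2 = 1895.
A = (K − N₀)/N₀ = 7.8967. Set K/(1 + A·e^(−rt)) = K/2 → A·e^(−rt) = 1.
e^(−0.137t) = 1/7.8967 = 0.126635, so t = ln(7.8967)/0.137 = 2.0664/0.137 = 15.084.

15.1 years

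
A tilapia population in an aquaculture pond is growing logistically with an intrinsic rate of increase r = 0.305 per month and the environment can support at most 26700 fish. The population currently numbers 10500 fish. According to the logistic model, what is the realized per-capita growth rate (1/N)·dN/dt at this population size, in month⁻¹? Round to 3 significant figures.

(1/N)·dN/dt = r(1 − N/K) = 0.305 × (1 − 10500/26700).
= 0.305 × 0.60674 = 0.18506.

0.185 per month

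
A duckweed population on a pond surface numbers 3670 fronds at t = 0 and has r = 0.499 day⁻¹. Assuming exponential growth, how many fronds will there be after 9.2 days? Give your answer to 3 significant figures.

N(t) = N₀·e^(rt) = 3670 × e^(0.499×9.2) = 3670 × e^4.591.
e^4.591 ≈ 98.573, so N ≈ 3670 × 98.573 = 361764.

362000 fronds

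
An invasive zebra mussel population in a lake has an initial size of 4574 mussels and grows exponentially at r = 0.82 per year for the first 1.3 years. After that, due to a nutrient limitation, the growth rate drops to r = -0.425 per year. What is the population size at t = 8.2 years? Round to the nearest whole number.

Phase 1: N(1.3) = 4574·e^(0.82×1.3) = 4574·e^1.066 = 13281.7.
Phase 2 runs for 8.2 − 1.3 = 6.9 years at r = -0.425.
N(8.2) = 13281.7·e^(-0.425×6.9) = 13281.7·e^-2.932 = 707.433.

707 mussels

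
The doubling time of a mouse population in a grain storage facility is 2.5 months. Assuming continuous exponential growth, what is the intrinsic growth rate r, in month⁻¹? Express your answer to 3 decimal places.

0.277 per month

r = ln(2)/t_d = 0.6931/2.5 = 0.27726.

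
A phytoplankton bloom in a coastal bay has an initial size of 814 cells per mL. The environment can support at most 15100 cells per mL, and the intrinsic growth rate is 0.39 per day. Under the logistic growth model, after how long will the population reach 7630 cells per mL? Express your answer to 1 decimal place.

7.4 days

A = (K − N₀)/N₀ = (15100 − 814)/814 = 17.55.
Solve 15100/(1 + 17.55·e^(−0.39t)) = 7630: 1 + 17.55·e^(−0.39t) = 1.979, so e^(−0.39t) = 0.055784.
−0.39·t = ln(0.055784) = -2.8863, so t = 2.8863/0.39 = 7.4007.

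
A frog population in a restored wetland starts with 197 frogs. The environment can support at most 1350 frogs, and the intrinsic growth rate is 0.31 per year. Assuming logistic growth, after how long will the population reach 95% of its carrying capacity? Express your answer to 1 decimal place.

A = (K − N₀)/N₀ = (1350 − 197)/197 = 5.8528.
Solve 1350/(1 + 5.8528·e^(−0.31t)) = 1282.5: 1 + 5.8528·e^(−0.31t) = 1.0526, so e^(−0.31t) = 0.00899256.
−0.31·t = ln(0.00899256) = -4.7114, so t = 4.7114/0.31 = 15.198.

15.2 years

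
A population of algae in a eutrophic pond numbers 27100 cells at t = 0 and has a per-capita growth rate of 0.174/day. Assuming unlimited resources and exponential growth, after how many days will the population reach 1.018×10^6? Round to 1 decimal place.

20.8 days

Set N₀·e^(rt) = 1.018×10^6: e^(0.174·t) = 1.018×10^6/27100 = 37.565.
0.174·t = ln(37.565) = 3.6261, so t = 3.6261/0.174 = 20.839.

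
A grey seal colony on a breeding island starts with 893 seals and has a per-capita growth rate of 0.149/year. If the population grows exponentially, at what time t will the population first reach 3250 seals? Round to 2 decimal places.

Set N₀·e^(rt) = 3250: e^(0.149·t) = 3250/893 = 3.6394.
0.149·t = ln(3.6394) = 1.2918, so t = 1.2918/0.149 = 8.67.

8.67 years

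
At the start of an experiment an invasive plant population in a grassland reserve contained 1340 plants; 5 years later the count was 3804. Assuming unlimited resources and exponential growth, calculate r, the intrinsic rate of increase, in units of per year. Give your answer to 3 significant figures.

0.209 per year

From N(t) = N₀·e^(rt): e^(r·5) = 3804/1340 = 2.8388.
r·5 = ln(2.8388) = 1.0434, so r = 1.0434/5 = 0.20868.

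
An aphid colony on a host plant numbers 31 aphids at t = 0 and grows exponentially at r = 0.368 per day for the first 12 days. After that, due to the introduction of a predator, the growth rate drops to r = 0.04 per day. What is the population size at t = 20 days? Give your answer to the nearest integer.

3533 aphids

Phase 1: N(12) = 31·e^(0.368×12) = 31·e^4.416 = 2565.7.
Phase 2 runs for 20 − 12 = 8 days at r = 0.04.
N(20) = 2565.7·e^(0.04×8) = 2565.7·e^0.32 = 3533.3.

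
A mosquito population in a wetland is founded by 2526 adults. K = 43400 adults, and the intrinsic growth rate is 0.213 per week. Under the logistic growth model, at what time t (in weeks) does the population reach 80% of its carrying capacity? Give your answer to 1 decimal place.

A = (K − N₀)/N₀ = (43400 − 2526)/2526 = 16.181.
Solve 43400/(1 + 16.181·e^(−0.213t)) = 34720: 1 + 16.181·e^(−0.213t) = 1.25, so e^(−0.213t) = 0.0154499.
−0.213·t = ln(0.0154499) = -4.1702, so t = 4.1702/0.213 = 19.578.

19.6 weeks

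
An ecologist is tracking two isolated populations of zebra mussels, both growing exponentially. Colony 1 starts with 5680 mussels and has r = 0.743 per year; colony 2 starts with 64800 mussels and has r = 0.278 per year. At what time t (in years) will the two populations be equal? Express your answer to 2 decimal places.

5.24 years

Set 5680·e^(0.743t) = 64800·e^(0.278t).
e^((0.743 − 0.278)t) = 64800/5680 → e^(0.465·t) = 11.408.
0.465·t = ln(11.408) = 2.4344, so t = 2.4344/0.465 = 5.2352.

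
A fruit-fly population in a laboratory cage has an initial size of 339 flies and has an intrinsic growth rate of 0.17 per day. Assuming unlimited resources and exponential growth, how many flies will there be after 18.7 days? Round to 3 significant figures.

8140 flies

N(t) = N₀·e^(rt) = 339 × e^(0.17×18.7) = 339 × e^3.179.
e^3.179 ≈ 24.023, so N ≈ 339 × 24.023 = 8143.7.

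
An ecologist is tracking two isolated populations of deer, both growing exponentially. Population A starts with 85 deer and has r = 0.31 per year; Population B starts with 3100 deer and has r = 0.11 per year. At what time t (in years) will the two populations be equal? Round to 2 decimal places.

17.98 years

Set 85·e^(0.31t) = 3100·e^(0.11t).
e^((0.31 − 0.11)t) = 3100/85 → e^(0.2·t) = 36.471.
0.2·t = ln(36.471) = 3.5965, so t = 3.5965/0.2 = 17.983.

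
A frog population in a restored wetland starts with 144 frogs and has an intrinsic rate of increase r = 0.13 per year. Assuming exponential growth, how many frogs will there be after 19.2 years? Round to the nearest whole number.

1747 frogs

N(t) = N₀·e^(rt) = 144 × e^(0.13×19.2) = 144 × e^2.496.
e^2.496 ≈ 12.134, so N ≈ 144 × 12.134 = 1747.28.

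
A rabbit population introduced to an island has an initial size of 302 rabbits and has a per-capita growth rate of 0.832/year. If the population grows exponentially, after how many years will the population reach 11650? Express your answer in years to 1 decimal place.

Set N₀·e^(rt) = 11650: e^(0.832·t) = 11650/302 = 38.576.
0.832·t = ln(38.576) = 3.6526, so t = 3.6526/0.832 = 4.3902.

4.4 years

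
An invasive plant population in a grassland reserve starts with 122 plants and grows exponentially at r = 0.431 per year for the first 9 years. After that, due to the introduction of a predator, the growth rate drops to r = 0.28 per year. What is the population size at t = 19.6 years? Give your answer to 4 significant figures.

Phase 1: N(9) = 122·e^(0.431×9) = 122·e^3.879 = 5901.85.
Phase 2 runs for 19.6 − 9 = 10.6 years at r = 0.28.
N(19.6) = 5901.85·e^(0.28×10.6) = 5901.85·e^2.968 = 114809.

114800 plants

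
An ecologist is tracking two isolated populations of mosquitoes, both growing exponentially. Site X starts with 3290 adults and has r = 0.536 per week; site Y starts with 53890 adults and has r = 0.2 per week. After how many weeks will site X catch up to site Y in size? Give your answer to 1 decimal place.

Set 3290·e^(0.536t) = 53890·e^(0.2t).
e^((0.536 − 0.2)t) = 53890/3290 → e^(0.336·t) = 16.38.
0.336·t = ln(16.38) = 2.7961, so t = 2.7961/0.336 = 8.3216.

8.3 weeks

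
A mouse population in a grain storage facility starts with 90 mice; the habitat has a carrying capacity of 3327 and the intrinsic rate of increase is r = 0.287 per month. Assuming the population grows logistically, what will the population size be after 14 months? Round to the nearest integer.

A = (K − N₀)/N₀ = (3327 − 90)/90 = 35.967.
N(t) = K/(1 + A·e^(−rt)) = 3327/(1 + 35.967×e^(−0.287×14)).
e^(−4.018) = 0.017989; denominator = 1 + 35.967×0.017989 = 1.647.
N = 3327/1.647 = 2020.04.

2020 mice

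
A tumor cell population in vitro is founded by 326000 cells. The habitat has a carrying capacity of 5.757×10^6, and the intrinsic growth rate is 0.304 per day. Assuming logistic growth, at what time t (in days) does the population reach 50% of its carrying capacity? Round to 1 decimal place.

A = (K − N₀)/N₀ = (5.757×10^6 − 326000)/326000 = 16.66.
Solve 5.757×10^6/(1 + 16.66·e^(−0.304t)) = 2.8785×10^6: 1 + 16.66·e^(−0.304t) = 2, so e^(−0.304t) = 0.0600258.
−0.304·t = ln(0.0600258) = -2.813, so t = 2.813/0.304 = 9.2532.

9.3 days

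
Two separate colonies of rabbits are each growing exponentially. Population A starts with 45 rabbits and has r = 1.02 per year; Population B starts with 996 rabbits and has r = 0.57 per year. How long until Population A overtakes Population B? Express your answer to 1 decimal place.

Set 45·e^(1.02t) = 996·e^(0.57t).
e^((1.02 − 0.57)t) = 996/45 → e^(0.45·t) = 22.133.
0.45·t = ln(22.133) = 3.0971, so t = 3.0971/0.45 = 6.8824.

6.9 years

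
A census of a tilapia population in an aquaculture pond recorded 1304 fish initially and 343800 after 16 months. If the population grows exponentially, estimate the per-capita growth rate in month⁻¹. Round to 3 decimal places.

From N(t) = N₀·e^(rt): e^(r·16) = 343800/1304 = 263.65.
r·16 = ln(263.65) = 5.5746, so r = 5.5746/16 = 0.34841.

0.348 per month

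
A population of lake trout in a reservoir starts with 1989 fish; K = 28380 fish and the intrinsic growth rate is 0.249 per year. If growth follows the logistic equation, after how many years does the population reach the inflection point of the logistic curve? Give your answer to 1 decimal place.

10.4 years

Logistic growth is fastest at N = K/2 = 14190.
A = (K − N₀)/N₀ = 13.268. Set K/(1 + A·e^(−rt)) = K/2 → A·e^(−rt) = 1.
e^(−0.249t) = 1/13.268 = 0.0753666, so t = ln(13.268)/0.249 = 2.5854/0.249 = 10.383.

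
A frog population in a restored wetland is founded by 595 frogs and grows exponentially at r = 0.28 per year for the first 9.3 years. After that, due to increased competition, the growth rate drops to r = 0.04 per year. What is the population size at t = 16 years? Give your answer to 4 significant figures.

Phase 1: N(9.3) = 595·e^(0.28×9.3) = 595·e^2.604 = 8043.03.
Phase 2 runs for 16 − 9.3 = 6.7 years at r = 0.04.
N(16) = 8043.03·e^(0.04×6.7) = 8043.03·e^0.268 = 10515.

10520 frogs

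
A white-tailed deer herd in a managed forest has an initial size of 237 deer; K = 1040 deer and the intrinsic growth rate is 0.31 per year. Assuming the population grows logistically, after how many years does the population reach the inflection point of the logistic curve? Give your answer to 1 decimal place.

3.9 years

Logistic growth is fastest at N = K/2 = 520.
A = (K − N₀)/N₀ = 3.3882. Set K/(1 + A·e^(−rt)) = K/2 → A·e^(−rt) = 1.
e^(−0.31t) = 1/3.3882 = 0.295143, so t = ln(3.3882)/0.31 = 1.2203/0.31 = 3.9364.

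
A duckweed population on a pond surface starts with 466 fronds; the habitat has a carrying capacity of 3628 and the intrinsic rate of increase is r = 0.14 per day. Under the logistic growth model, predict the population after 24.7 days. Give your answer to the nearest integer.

A = (K − N₀)/N₀ = (3628 − 466)/466 = 6.7854.
N(t) = K/(1 + A·e^(−rt)) = 3628/(1 + 6.7854×e^(−0.14×24.7)).
e^(−3.458) = 0.031493; denominator = 1 + 6.7854×0.031493 = 1.2137.
N = 3628/1.2137 = 2989.23.

2989 fronds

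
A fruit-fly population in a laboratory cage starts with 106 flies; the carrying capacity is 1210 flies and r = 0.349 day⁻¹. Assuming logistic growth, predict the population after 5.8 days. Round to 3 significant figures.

A = (K − N₀)/N₀ = (1210 − 106)/106 = 10.415.
N(t) = K/(1 + A·e^(−rt)) = 1210/(1 + 10.415×e^(−0.349×5.8)).
e^(−2.024) = 0.1321; denominator = 1 + 10.415×0.1321 = 2.3758.
N = 1210/2.3758 = 509.296.

509 flies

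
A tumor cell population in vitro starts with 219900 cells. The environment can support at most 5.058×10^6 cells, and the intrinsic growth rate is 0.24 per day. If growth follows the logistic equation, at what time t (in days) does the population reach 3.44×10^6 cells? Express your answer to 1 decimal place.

16.0 days

A = (K − N₀)/N₀ = (5.058×10^6 − 219900)/219900 = 22.001.
Solve 5.058×10^6/(1 + 22.001·e^(−0.24t)) = 3.44×10^6: 1 + 22.001·e^(−0.24t) = 1.4703, so e^(−0.24t) = 0.0213782.
−0.24·t = ln(0.0213782) = -3.8454, so t = 3.8454/0.24 = 16.022.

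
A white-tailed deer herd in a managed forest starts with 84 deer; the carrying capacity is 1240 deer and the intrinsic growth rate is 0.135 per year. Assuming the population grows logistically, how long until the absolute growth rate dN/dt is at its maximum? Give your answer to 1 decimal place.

Logistic growth is fastest at N = K/2 = 620.
A = (K − N₀)/N₀ = 13.762. Set K/(1 + A·e^(−rt)) = K/2 → A·e^(−rt) = 1.
e^(−0.135t) = 1/13.762 = 0.0726644, so t = ln(13.762)/0.135 = 2.6219/0.135 = 19.422.

19.4 years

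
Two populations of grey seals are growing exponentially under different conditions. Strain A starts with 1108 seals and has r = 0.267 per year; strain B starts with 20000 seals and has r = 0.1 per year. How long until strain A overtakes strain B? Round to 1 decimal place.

17.3 years

Set 1108·e^(0.267t) = 20000·e^(0.1t).
e^((0.267 − 0.1)t) = 20000/1108 → e^(0.167·t) = 18.051.
0.167·t = ln(18.051) = 2.8932, so t = 2.8932/0.167 = 17.324.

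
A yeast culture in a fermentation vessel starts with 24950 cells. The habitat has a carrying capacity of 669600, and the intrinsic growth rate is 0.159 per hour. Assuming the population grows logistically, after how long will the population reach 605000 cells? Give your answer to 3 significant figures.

34.5 hours

A = (K − N₀)/N₀ = (669600 − 24950)/24950 = 25.838.
Solve 669600/(1 + 25.838·e^(−0.159t)) = 605000: 1 + 25.838·e^(−0.159t) = 1.1068, so e^(−0.159t) = 0.0041326.
−0.159·t = ln(0.0041326) = -5.4888, so t = 5.4888/0.159 = 34.521.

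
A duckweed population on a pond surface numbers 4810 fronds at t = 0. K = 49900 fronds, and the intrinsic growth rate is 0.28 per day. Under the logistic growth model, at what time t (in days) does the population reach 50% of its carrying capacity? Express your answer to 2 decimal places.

7.99 days

A = (K − N₀)/N₀ = (49900 − 4810)/4810 = 9.3742.
Solve 49900/(1 + 9.3742·e^(−0.28t)) = 24950: 1 + 9.3742·e^(−0.28t) = 2, so e^(−0.28t) = 0.106676.
−0.28·t = ln(0.106676) = -2.238, so t = 2.238/0.28 = 7.9927.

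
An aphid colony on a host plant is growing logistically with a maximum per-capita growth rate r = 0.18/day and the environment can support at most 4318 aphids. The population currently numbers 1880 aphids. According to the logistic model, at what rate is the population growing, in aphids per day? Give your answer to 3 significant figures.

dN/dt = rN(1 − N/K) = 0.18 × 1880 × (1 − 1880/4318).
1 − 1880/4318 = 0.56461; dN/dt = 0.18 × 1880 × 0.56461 = 191.07.

191 aphids per day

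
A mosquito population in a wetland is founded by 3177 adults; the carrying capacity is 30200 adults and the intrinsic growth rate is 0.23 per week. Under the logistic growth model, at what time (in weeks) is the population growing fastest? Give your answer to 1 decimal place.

Logistic growth is fastest at N = K/2 = 15100.
A = (K − N₀)/N₀ = 8.5058. Set K/(1 + A·e^(−rt)) = K/2 → A·e^(−rt) = 1.
e^(−0.23t) = 1/8.5058 = 0.117567, so t = ln(8.5058)/0.23 = 2.1408/0.23 = 9.3076.

9.3 weeks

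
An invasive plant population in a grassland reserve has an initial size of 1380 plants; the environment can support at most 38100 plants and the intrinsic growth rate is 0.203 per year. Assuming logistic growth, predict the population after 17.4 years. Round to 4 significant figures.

A = (K − N₀)/N₀ = (38100 − 1380)/1380 = 26.609.
N(t) = K/(1 + A·e^(−rt)) = 38100/(1 + 26.609×e^(−0.203×17.4)).
e^(−3.532) = 0.029241; denominator = 1 + 26.609×0.029241 = 1.7781.
N = 38100/1.7781 = 21427.9.

21430 plants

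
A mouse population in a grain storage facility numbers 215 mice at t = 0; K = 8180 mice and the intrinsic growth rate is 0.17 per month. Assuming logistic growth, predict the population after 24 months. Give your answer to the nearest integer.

A = (K − N₀)/N₀ = (8180 − 215)/215 = 37.047.
N(t) = K/(1 + A·e^(−rt)) = 8180/(1 + 37.047×e^(−0.17×24)).
e^(−4.08) = 0.016907; denominator = 1 + 37.047×0.016907 = 1.6264.
N = 8180/1.6264 = 5029.63.

5030 mice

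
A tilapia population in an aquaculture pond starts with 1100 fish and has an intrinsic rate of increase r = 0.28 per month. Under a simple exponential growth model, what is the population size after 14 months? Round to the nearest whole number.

N(t) = N₀·e^(rt) = 1100 × e^(0.28×14) = 1100 × e^3.92.
e^3.92 ≈ 50.4, so N ≈ 1100 × 50.4 = 55440.5.

55440 fish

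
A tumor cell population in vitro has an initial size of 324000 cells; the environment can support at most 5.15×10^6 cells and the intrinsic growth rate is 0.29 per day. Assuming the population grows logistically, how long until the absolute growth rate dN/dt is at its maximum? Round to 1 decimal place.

9.3 days

Logistic growth is fastest at N = K/2 = 2.575×10^6.
A = (K − N₀)/N₀ = 14.895. Set K/(1 + A·e^(−rt)) = K/2 → A·e^(−rt) = 1.
e^(−0.29t) = 1/14.895 = 0.0671363, so t = ln(14.895)/0.29 = 2.701/0.29 = 9.3139.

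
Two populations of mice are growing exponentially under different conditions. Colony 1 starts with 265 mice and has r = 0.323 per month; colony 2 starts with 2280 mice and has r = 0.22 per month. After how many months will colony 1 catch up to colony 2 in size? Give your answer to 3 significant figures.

Set 265·e^(0.323t) = 2280·e^(0.22t).
e^((0.323 − 0.22)t) = 2280/265 → e^(0.103·t) = 8.6038.
0.103·t = ln(8.6038) = 2.1522, so t = 2.1522/0.103 = 20.895.

20.9 months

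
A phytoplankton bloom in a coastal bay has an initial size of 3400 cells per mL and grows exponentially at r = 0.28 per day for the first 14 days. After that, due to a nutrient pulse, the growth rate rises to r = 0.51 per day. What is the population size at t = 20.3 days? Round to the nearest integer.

4258939 cells per mL

Phase 1: N(14) = 3400·e^(0.28×14) = 3400·e^3.92 = 171362.
Phase 2 runs for 20.3 − 14 = 6.3 days at r = 0.51.
N(20.3) = 171362·e^(0.51×6.3) = 171362·e^3.213 = 4.258939×10^6.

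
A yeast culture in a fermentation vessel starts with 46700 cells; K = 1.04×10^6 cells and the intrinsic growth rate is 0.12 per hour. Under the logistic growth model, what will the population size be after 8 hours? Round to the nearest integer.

A = (K − N₀)/N₀ = (1.04×10^6 − 46700)/46700 = 21.27.
N(t) = K/(1 + A·e^(−rt)) = 1.04×10^6/(1 + 21.27×e^(−0.12×8)).
e^(−0.96) = 0.38289; denominator = 1 + 21.27×0.38289 = 9.1441.
N = 1.04×10^6/9.1441 = 113735.

113735 cells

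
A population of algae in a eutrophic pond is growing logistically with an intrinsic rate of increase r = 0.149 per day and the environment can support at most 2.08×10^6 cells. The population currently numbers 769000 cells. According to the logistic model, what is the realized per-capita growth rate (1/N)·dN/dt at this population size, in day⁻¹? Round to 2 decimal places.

0.09 per day

(1/N)·dN/dt = r(1 − N/K) = 0.149 × (1 − 769000/2.08×10^6).
= 0.149 × 0.63029 = 0.093913.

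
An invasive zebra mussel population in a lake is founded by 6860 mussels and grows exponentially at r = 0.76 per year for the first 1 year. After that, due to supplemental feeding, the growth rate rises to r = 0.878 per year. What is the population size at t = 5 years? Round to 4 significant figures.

491600 mussels

Phase 1: N(1) = 6860·e^(0.76×1) = 6860·e^0.76 = 14668.6.
Phase 2 runs for 5 − 1 = 4 years at r = 0.878.
N(5) = 14668.6·e^(0.878×4) = 14668.6·e^3.512 = 491621.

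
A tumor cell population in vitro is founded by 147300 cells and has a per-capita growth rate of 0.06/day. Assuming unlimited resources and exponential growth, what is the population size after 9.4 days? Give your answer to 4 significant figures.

N(t) = N₀·e^(rt) = 147300 × e^(0.06×9.4) = 147300 × e^0.564.
e^0.564 ≈ 1.7577, so N ≈ 147300 × 1.7577 = 258908.

258900 cells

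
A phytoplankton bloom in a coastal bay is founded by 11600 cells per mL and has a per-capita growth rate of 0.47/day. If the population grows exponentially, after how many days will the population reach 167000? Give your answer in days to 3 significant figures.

5.67 days

Set N₀·e^(rt) = 167000: e^(0.47·t) = 167000/11600 = 14.397.
0.47·t = ln(14.397) = 2.667, so t = 2.667/0.47 = 5.6744.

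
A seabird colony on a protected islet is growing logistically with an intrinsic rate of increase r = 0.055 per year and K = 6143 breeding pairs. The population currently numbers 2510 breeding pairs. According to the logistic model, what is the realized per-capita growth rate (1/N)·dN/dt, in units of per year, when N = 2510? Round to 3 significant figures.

0.0325 per year

(1/N)·dN/dt = r(1 − N/K) = 0.055 × (1 − 2510/6143).
= 0.055 × 0.5914 = 0.032527.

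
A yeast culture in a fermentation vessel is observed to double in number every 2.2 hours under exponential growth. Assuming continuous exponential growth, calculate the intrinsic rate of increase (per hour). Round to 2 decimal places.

0.32 per hour

r = ln(2)/t_d = 0.6931/2.2 = 0.31507.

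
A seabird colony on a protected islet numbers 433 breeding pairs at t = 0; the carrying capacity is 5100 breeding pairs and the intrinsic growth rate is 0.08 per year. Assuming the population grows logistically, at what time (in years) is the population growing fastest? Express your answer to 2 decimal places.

29.72 years

Logistic growth is fastest at N = K/2 = 2550.
A = (K − N₀)/N₀ = 10.778. Set K/(1 + A·e^(−rt)) = K/2 → A·e^(−rt) = 1.
e^(−0.08t) = 1/10.778 = 0.0927791, so t = ln(10.778)/0.08 = 2.3775/0.08 = 29.719.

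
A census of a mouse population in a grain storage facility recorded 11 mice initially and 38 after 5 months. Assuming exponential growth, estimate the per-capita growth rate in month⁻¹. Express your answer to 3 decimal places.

0.248 per month

From N(t) = N₀·e^(rt): e^(r·5) = 38/11 = 3.4545.
r·5 = ln(3.4545) = 1.2397, so r = 1.2397/5 = 0.24794.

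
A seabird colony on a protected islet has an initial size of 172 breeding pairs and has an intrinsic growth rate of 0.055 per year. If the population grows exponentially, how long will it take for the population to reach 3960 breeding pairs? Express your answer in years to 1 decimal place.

57.0 years

Set N₀·e^(rt) = 3960: e^(0.055·t) = 3960/172 = 23.023.
0.055·t = ln(23.023) = 3.1365, so t = 3.1365/0.055 = 57.027.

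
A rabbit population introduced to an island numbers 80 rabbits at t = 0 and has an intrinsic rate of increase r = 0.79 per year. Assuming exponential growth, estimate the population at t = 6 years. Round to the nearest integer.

9155 rabbits

N(t) = N₀·e^(rt) = 80 × e^(0.79×6) = 80 × e^4.74.
e^4.74 ≈ 114.43, so N ≈ 80 × 114.43 = 9154.74.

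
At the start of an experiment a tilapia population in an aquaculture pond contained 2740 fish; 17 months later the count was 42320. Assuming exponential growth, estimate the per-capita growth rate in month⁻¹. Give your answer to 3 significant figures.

From N(t) = N₀·e^(rt): e^(r·17) = 42320/2740 = 15.445.
r·17 = ln(15.445) = 2.7373, so r = 2.7373/17 = 0.16102.

0.161 per month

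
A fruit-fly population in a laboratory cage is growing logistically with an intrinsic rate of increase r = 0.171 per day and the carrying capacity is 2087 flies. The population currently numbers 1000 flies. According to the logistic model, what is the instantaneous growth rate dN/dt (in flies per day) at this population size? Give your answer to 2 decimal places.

89.06 flies per day

dN/dt = rN(1 − N/K) = 0.171 × 1000 × (1 − 1000/2087).
1 − 1000/2087 = 0.52084; dN/dt = 0.171 × 1000 × 0.52084 = 89.064.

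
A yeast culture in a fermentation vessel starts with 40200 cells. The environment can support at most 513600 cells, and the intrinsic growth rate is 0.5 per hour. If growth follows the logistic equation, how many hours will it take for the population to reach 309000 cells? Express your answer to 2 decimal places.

A = (K − N₀)/N₀ = (513600 − 40200)/40200 = 11.776.
Solve 513600/(1 + 11.776·e^(−0.5t)) = 309000: 1 + 11.776·e^(−0.5t) = 1.6621, so e^(−0.5t) = 0.056227.
−0.5·t = ln(0.056227) = -2.8784, so t = 2.8784/0.5 = 5.7567.

5.76 hours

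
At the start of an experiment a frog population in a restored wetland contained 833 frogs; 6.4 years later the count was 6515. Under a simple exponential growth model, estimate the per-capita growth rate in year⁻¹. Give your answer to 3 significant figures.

0.321 per year

From N(t) = N₀·e^(rt): e^(r·6.4) = 6515/833 = 7.8211.
r·6.4 = ln(7.8211) = 2.0568, so r = 2.0568/6.4 = 0.32138.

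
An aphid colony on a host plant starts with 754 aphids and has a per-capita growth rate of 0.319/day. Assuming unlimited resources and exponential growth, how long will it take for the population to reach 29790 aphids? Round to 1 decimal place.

11.5 days

Set N₀·e^(rt) = 29790: e^(0.319·t) = 29790/754 = 39.509.
0.319·t = ln(39.509) = 3.6765, so t = 3.6765/0.319 = 11.525.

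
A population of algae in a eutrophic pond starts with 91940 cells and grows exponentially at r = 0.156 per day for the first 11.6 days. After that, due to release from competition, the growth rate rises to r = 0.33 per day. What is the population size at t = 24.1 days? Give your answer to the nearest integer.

34743097 cells

Phase 1: N(11.6) = 91940·e^(0.156×11.6) = 91940·e^1.81 = 561570.
Phase 2 runs for 24.1 − 11.6 = 12.5 days at r = 0.33.
N(24.1) = 561570·e^(0.33×12.5) = 561570·e^4.125 = 3.47431×10^7.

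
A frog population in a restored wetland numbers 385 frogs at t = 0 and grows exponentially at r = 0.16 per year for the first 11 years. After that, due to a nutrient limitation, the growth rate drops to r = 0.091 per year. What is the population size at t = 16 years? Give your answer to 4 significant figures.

Phase 1: N(11) = 385·e^(0.16×11) = 385·e^1.76 = 2237.79.
Phase 2 runs for 16 − 11 = 5 years at r = 0.091.
N(16) = 2237.79·e^(0.091×5) = 2237.79·e^0.455 = 3527.14.

3527 frogs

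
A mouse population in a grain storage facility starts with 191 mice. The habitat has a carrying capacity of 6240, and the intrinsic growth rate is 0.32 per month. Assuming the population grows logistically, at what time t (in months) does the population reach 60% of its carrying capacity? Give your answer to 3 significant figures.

A = (K − N₀)/N₀ = (6240 − 191)/191 = 31.67.
Solve 6240/(1 + 31.67·e^(−0.32t)) = 3744: 1 + 31.67·e^(−0.32t) = 1.6667, so e^(−0.32t) = 0.0210503.
−0.32·t = ln(0.0210503) = -3.8608, so t = 3.8608/0.32 = 12.065.

12.1 months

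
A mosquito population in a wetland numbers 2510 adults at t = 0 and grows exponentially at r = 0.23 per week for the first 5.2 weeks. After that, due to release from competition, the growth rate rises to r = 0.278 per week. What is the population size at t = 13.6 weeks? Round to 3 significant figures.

Phase 1: N(5.2) = 2510·e^(0.23×5.2) = 2510·e^1.196 = 8300.23.
Phase 2 runs for 13.6 − 5.2 = 8.4 weeks at r = 0.278.
N(13.6) = 8300.23·e^(0.278×8.4) = 8300.23·e^2.335 = 85754.

85800 adults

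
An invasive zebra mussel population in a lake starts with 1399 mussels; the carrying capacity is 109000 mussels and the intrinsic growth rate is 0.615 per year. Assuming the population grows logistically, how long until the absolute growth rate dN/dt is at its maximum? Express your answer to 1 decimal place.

Logistic growth is fastest at N = K/2 = 54500.
A = (K − N₀)/N₀ = 76.913. Set K/(1 + A·e^(−rt)) = K/2 → A·e^(−rt) = 1.
e^(−0.615t) = 1/76.913 = 0.0130017, so t = ln(76.913)/0.615 = 4.3427/0.615 = 7.0613.

7.1 years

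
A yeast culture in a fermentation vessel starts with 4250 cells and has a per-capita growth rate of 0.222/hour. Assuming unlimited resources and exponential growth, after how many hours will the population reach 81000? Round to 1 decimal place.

Set N₀·e^(rt) = 81000: e^(0.222·t) = 81000/4250 = 19.059.
0.222·t = ln(19.059) = 2.9475, so t = 2.9475/0.222 = 13.277.

13.3 hours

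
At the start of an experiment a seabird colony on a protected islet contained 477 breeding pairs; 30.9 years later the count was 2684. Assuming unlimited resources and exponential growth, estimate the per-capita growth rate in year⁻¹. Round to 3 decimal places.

From N(t) = N₀·e^(rt): e^(r·30.9) = 2684/477 = 5.6268.
r·30.9 = ln(5.6268) = 1.7275, so r = 1.7275/30.9 = 0.055908.

0.056 per year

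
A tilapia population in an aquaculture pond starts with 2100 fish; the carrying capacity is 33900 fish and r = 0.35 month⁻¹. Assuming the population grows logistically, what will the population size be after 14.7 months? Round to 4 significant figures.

A = (K − N₀)/N₀ = (33900 − 2100)/2100 = 15.143.
N(t) = K/(1 + A·e^(−rt)) = 33900/(1 + 15.143×e^(−0.35×14.7)).
e^(−5.145) = 0.0058285; denominator = 1 + 15.143×0.0058285 = 1.0883.
N = 33900/1.0883 = 31150.7.

31150 fish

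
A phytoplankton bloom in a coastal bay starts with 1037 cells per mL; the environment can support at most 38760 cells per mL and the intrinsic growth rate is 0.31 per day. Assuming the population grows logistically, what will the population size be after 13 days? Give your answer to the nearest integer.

A = (K − N₀)/N₀ = (38760 − 1037)/1037 = 36.377.
N(t) = K/(1 + A·e^(−rt)) = 38760/(1 + 36.377×e^(−0.31×13)).
e^(−4.03) = 0.017774; denominator = 1 + 36.377×0.017774 = 1.6466.
N = 38760/1.6466 = 23539.7.

23540 cells per mL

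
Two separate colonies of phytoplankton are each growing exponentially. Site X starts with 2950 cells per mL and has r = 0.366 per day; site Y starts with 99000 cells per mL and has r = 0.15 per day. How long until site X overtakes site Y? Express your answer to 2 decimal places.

Set 2950·e^(0.366t) = 99000·e^(0.15t).
e^((0.366 − 0.15)t) = 99000/2950 → e^(0.216·t) = 33.559.
0.216·t = ln(33.559) = 3.5133, so t = 3.5133/0.216 = 16.265.

16.27 days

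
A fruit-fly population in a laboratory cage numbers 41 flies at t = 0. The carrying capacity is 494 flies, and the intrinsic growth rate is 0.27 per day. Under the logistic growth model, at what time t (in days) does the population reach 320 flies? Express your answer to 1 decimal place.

11.2 days

A = (K − N₀)/N₀ = (494 − 41)/41 = 11.049.
Solve 494/(1 + 11.049·e^(−0.27t)) = 320: 1 + 11.049·e^(−0.27t) = 1.5437, so e^(−0.27t) = 0.0492136.
−0.27·t = ln(0.0492136) = -3.0116, so t = 3.0116/0.27 = 11.154.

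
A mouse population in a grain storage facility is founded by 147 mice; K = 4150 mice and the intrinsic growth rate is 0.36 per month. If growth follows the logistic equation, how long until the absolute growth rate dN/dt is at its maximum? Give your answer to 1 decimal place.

Logistic growth is fastest at N = K/2 = 2075.
A = (K − N₀)/N₀ = 27.231. Set K/(1 + A·e^(−rt)) = K/2 → A·e^(−rt) = 1.
e^(−0.36t) = 1/27.231 = 0.0367225, so t = ln(27.231)/0.36 = 3.3044/0.36 = 9.1788.

9.2 months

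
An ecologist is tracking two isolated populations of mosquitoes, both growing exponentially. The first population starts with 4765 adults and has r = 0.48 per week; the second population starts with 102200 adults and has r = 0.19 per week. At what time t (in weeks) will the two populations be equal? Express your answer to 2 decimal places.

Set 4765·e^(0.48t) = 102200·e^(0.19t).
e^((0.48 − 0.19)t) = 102200/4765 → e^(0.29·t) = 21.448.
0.29·t = ln(21.448) = 3.0656, so t = 3.0656/0.29 = 10.571.

10.57 weeks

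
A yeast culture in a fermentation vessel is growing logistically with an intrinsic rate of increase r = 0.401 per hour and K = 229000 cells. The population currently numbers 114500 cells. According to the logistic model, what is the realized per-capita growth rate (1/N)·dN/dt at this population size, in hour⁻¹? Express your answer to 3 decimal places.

0.201 per hour

(1/N)·dN/dt = r(1 − N/K) = 0.401 × (1 − 114500/229000).
= 0.401 × 0.5 = 0.2005.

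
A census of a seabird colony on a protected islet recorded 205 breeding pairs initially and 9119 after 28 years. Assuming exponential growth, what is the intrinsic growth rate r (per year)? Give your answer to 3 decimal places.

0.136 per year

From N(t) = N₀·e^(rt): e^(r·28) = 9119/205 = 44.483.
r·28 = ln(44.483) = 3.7951, so r = 3.7951/28 = 0.13554.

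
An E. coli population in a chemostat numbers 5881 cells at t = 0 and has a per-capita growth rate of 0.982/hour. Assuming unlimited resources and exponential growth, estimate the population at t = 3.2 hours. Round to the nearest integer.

136200 cells

N(t) = N₀·e^(rt) = 5881 × e^(0.982×3.2) = 5881 × e^3.142.
e^3.142 ≈ 23.159, so N ≈ 5881 × 23.159 = 136200.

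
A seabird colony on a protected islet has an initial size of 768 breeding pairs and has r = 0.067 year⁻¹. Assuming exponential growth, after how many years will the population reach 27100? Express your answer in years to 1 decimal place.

Set N₀·e^(rt) = 27100: e^(0.067·t) = 27100/768 = 35.286.
0.067·t = ln(35.286) = 3.5635, so t = 3.5635/0.067 = 53.187.

53.2 years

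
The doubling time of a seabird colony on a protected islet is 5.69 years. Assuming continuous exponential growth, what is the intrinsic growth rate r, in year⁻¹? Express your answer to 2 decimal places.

r = ln(2)/t_d = 0.6931/5.69 = 0.12182.

0.12 per year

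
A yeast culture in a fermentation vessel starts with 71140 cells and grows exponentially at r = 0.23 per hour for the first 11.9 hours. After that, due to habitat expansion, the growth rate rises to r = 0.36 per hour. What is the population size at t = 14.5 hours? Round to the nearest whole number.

Phase 1: N(11.9) = 71140·e^(0.23×11.9) = 71140·e^2.737 = 1.098444×10^6.
Phase 2 runs for 14.5 − 11.9 = 2.6 hours at r = 0.36.
N(14.5) = 1.098444×10^6·e^(0.36×2.6) = 1.098444×10^6·e^0.936 = 2.80077×10^6.

2800770 cells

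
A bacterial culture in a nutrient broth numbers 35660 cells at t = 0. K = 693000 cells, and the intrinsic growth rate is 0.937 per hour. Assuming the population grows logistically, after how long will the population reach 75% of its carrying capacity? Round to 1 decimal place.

A = (K − N₀)/N₀ = (693000 − 35660)/35660 = 18.434.
Solve 693000/(1 + 18.434·e^(−0.937t)) = 519750: 1 + 18.434·e^(−0.937t) = 1.3333, so e^(−0.937t) = 0.018083.
−0.937·t = ln(0.018083) = -4.0128, so t = 4.0128/0.937 = 4.2826.

4.3 hours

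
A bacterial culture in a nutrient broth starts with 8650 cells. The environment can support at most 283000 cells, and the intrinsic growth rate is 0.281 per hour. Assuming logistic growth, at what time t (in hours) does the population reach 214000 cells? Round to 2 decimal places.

16.33 hours

A = (K − N₀)/N₀ = (283000 − 8650)/8650 = 31.717.
Solve 283000/(1 + 31.717·e^(−0.281t)) = 214000: 1 + 31.717·e^(−0.281t) = 1.3224, so e^(−0.281t) = 0.0101659.
−0.281·t = ln(0.0101659) = -4.5887, so t = 4.5887/0.281 = 16.33.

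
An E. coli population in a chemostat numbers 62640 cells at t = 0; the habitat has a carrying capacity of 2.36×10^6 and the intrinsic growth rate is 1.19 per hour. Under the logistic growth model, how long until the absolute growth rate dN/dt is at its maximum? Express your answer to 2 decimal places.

3.03 hours

Logistic growth is fastest at N = K/2 = 1.18×10^6.
A = (K − N₀)/N₀ = 36.676. Set K/(1 + A·e^(−rt)) = K/2 → A·e^(−rt) = 1.
e^(−1.19t) = 1/36.676 = 0.0272661, so t = ln(36.676)/1.19 = 3.6021/1.19 = 3.027.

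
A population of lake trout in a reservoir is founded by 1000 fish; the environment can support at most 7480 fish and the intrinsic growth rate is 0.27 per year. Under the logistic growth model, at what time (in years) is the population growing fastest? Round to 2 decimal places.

6.92 years

Logistic growth is fastest at N = K/2 = 3740.
A = (K − N₀)/N₀ = 6.48. Set K/(1 + A·e^(−rt)) = K/2 → A·e^(−rt) = 1.
e^(−0.27t) = 1/6.48 = 0.154321, so t = ln(6.48)/0.27 = 1.8687/0.27 = 6.9212.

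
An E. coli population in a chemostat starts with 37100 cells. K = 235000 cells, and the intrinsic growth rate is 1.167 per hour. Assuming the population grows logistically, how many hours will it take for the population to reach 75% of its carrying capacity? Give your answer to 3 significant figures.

2.38 hours

A = (K − N₀)/N₀ = (235000 − 37100)/37100 = 5.3342.
Solve 235000/(1 + 5.3342·e^(−1.167t)) = 176250: 1 + 5.3342·e^(−1.167t) = 1.3333, so e^(−1.167t) = 0.0624895.
−1.167·t = ln(0.0624895) = -2.7728, so t = 2.7728/1.167 = 2.376.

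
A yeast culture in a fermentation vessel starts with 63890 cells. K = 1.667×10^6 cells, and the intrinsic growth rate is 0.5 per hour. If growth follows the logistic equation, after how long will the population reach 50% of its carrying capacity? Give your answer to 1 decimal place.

A = (K − N₀)/N₀ = (1.667×10^6 − 63890)/63890 = 25.092.
Solve 1.667×10^6/(1 + 25.092·e^(−0.5t)) = 833500: 1 + 25.092·e^(−0.5t) = 2, so e^(−0.5t) = 0.0398538.
−0.5·t = ln(0.0398538) = -3.2225, so t = 3.2225/0.5 = 6.4451.

6.4 hours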